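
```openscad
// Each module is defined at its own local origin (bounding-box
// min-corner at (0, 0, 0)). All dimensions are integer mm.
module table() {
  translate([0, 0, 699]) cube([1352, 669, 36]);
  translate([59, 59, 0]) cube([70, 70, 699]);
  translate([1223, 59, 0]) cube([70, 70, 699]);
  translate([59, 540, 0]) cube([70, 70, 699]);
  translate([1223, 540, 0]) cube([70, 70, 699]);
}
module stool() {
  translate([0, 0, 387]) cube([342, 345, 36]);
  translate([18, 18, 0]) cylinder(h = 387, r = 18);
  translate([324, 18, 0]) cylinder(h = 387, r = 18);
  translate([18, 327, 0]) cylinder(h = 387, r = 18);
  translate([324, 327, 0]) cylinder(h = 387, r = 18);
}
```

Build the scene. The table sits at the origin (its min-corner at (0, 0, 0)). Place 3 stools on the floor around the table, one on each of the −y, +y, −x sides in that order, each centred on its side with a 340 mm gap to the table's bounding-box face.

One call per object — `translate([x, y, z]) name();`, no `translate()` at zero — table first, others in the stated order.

table();
translate([505, -685, 0]) stool();
translate([505, 1009, 0]) stool();
translate([-682, 162, 0]) stool();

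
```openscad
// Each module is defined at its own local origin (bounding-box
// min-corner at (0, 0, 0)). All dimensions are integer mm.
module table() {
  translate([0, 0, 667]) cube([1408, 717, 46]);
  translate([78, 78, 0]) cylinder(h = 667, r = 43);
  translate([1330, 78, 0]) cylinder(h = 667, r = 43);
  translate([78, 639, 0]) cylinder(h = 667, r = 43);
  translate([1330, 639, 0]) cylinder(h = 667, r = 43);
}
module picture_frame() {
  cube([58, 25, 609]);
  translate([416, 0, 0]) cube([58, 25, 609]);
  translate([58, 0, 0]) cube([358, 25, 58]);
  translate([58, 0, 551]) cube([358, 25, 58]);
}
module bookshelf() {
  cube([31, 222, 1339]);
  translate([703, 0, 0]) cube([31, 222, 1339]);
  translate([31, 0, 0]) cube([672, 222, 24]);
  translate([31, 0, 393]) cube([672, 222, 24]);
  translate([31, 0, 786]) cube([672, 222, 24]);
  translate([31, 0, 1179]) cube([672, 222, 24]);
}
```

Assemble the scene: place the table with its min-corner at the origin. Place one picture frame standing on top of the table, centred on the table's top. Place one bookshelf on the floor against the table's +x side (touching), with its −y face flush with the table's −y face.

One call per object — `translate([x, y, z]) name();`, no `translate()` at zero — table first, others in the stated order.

table();
translate([467, 346, 713]) picture_frame();
translate([1408, 0, 0]) bookshelf();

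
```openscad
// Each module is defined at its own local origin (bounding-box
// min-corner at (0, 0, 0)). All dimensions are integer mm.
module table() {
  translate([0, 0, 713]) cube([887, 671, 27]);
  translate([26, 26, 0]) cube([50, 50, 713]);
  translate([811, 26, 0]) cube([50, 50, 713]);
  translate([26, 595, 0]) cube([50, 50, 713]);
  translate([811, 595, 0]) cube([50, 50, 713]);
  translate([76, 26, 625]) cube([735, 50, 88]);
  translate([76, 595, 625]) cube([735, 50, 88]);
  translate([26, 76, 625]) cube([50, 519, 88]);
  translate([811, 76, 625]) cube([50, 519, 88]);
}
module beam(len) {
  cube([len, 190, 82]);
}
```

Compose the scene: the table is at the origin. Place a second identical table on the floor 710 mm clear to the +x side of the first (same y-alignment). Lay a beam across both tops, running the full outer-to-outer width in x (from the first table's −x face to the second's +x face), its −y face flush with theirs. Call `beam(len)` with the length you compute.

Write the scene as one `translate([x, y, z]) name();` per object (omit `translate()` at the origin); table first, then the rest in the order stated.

table();
translate([1597, 0, 0]) table();
translate([0, 0, 740]) beam(2484);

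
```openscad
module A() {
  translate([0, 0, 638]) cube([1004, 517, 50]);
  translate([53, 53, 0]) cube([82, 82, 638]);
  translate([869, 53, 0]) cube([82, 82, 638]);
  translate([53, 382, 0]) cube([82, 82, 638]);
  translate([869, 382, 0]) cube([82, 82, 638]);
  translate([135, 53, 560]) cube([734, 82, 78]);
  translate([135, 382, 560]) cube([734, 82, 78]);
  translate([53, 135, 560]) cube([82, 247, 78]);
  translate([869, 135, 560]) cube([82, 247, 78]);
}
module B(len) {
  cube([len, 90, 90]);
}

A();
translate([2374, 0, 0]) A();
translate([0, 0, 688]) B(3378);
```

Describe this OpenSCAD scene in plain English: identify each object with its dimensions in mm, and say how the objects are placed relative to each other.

A is a rectangular dining table. The top is 1004×517×50 mm with its upper surface at z = 688 mm. It stands on four 82×82 mm square legs, each inset 53 mm from the nearest pair of top edges, running from the floor to the underside of the top. Four apron rails, 82 mm thick and 78 mm tall, run between adjacent legs with their top edges flush with the underside of the top and their outer faces flush with the legs' outer faces.

B is a rectangular beam 3378 mm long (x), 90 mm deep (y), 90 mm thick (z).

The beam spans the tops of two tables placed 1370 mm apart, resting at z = 688 mm.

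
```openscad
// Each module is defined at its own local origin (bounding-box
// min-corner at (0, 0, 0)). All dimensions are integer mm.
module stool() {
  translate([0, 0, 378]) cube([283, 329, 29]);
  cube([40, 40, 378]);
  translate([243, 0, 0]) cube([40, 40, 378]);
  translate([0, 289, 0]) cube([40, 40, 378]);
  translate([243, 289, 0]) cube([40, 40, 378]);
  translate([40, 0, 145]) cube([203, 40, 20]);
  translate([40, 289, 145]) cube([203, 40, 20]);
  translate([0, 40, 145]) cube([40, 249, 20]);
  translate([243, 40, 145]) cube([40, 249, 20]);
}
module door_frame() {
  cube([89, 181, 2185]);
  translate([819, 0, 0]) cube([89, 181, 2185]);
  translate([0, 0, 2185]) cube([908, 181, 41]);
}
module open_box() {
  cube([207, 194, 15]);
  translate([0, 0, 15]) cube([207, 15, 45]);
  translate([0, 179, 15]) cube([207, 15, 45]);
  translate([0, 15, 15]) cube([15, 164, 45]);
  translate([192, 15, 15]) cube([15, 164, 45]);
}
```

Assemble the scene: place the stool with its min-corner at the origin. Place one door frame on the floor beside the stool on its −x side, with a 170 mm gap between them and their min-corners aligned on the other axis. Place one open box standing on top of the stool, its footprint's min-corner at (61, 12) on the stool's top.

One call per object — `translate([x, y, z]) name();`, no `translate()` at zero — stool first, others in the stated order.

stool();
translate([-1078, 0, 0]) door_frame();
translate([61, 12, 407]) open_box();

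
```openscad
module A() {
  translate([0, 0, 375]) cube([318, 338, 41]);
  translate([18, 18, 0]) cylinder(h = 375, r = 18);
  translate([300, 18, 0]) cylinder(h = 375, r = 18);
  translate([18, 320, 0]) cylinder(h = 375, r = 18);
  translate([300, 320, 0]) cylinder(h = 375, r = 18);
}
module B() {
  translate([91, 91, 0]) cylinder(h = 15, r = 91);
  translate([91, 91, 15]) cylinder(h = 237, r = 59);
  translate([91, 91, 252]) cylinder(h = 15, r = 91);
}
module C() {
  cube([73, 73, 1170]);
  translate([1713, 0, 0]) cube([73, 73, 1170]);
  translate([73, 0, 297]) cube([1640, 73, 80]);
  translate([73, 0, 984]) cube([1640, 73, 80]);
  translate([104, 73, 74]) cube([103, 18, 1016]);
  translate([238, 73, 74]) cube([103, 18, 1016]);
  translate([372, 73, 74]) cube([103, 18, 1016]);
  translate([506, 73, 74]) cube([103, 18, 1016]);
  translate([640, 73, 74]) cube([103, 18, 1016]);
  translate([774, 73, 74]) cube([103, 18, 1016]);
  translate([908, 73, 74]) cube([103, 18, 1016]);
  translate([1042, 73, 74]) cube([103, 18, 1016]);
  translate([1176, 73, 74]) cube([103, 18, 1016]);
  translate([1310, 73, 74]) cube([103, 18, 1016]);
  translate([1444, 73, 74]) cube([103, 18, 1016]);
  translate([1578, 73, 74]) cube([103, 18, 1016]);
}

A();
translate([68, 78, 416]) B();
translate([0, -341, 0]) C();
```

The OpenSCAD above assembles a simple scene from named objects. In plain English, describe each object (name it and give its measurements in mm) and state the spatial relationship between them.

A is a simple wooden stool: a rectangular seat 318 mm (x) by 338 mm (y), 41 mm thick, top face at z = 416 mm, on four round legs, each 36 mm in diameter. The legs rest on z = 0, each leg's axis is inset half a diameter from the nearest pair of seat edges (so the leg's bounding box is flush with the corner).

B is a spool: two coaxial disc flanges of radius 91 mm and thickness 15 mm, joined by a core cylinder of radius 59 mm and height 237 mm. The lower flange rests on z = 0 and the three cylinders share a vertical axis.

C is a fence section. Two 73×73 mm posts, 1170 mm tall, stand on the floor with a clear span of 1640 mm between their inner faces. Two horizontal rails of 73×80 mm section span the gap between the posts with their undersides at z = 297 mm and z = 984 mm, flush with the posts' −y face. 12 pickets, each 103 mm wide, 18 mm thick and 1016 mm tall, are fixed to the +y face of the rails with their bottoms at z = 74 mm, evenly spaced across the span with equal gaps (rounded down to the nearest mm) at the −x end and between each pair — any rounding remainder accumulates at the +x end.

The spool is on top of the stool, centred. The fence section is on the floor beside the stool on its −y side.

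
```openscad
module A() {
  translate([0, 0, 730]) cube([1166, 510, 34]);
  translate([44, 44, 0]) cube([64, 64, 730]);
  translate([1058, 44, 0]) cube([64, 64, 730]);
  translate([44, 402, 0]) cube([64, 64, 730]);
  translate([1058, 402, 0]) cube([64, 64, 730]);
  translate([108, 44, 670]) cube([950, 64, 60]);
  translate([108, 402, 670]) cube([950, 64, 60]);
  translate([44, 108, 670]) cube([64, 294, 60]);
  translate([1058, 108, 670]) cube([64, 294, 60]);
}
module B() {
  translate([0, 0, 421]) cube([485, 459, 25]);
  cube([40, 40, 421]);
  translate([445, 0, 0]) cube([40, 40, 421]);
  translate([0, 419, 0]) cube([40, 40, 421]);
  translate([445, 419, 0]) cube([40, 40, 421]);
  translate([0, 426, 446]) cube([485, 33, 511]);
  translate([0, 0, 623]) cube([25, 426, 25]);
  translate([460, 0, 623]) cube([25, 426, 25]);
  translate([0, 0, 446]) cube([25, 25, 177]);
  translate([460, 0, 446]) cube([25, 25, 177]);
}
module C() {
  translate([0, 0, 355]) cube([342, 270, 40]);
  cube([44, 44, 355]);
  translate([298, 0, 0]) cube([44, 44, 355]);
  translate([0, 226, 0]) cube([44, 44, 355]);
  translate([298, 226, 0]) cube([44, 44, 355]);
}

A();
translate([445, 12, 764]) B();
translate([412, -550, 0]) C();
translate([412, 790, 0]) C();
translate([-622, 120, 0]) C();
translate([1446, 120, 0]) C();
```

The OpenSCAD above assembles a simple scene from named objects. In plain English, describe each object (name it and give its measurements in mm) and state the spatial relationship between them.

A is a rectangular dining table. The top is 1166×510×34 mm with its upper surface at z = 764 mm. It stands on four 64×64 mm square legs, each inset 44 mm from the nearest pair of top edges, running from the floor to the underside of the top. Four apron rails, 64 mm thick and 60 mm tall, run between adjacent legs with their top edges flush with the underside of the top and their outer faces flush with the legs' outer faces.

B is a chair: 485×459 mm seat, 25 mm thick, top at z = 446 mm, on four 40 mm square corner legs flush with the seat edges. A 33 mm thick backrest slab spans the full seat width, extending 511 mm above the seat top, its back face flush with the seat's +y edge. Two armrests of 25×25 mm section run along each side from the seat's front edge to the front of the backrest, top faces 202 mm above the seat top and outer faces flush with the seat's x-edges; a 25×25 mm post under the front of each armrest stands on the seat at the front corner.

C is a simple wooden stool: a rectangular seat 342 mm (x) by 270 mm (y), 40 mm thick, top face at z = 395 mm, on four square legs, each 44×44 mm in cross-section. The legs rest on z = 0, each flush with a corner of the seat.

The chair is on top of the table. Four stools sit around the table at the −y, +y, −x, +x sides.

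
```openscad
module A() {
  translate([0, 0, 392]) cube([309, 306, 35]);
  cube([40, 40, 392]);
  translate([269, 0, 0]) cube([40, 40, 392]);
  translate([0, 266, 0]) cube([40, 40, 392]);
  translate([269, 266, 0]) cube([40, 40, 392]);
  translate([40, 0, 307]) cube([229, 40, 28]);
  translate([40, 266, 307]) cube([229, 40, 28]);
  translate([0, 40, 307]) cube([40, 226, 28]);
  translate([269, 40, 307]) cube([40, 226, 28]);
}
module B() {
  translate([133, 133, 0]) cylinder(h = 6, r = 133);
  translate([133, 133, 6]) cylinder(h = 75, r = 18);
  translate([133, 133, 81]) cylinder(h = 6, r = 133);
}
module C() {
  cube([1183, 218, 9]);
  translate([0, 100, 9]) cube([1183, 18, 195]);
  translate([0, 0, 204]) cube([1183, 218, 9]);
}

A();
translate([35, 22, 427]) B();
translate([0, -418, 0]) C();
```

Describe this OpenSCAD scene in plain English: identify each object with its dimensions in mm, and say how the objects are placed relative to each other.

A is a four-legged stool. The seat is a 309×306×35 mm slab whose top surface is at z = 427 mm; four square legs, each 40×40 mm in cross-section, run from the floor (z = 0) to the underside of the seat, each flush with a corner of the seat. Four stretchers, 40 mm wide and 28 mm tall, connect adjacent legs with their undersides at z = 307 mm, each running between the inner faces of the legs it joins and aligned with the legs' outer faces on the other axis.

B is a spool: two coaxial disc flanges of radius 133 mm and thickness 6 mm, joined by a core cylinder of radius 18 mm and height 75 mm. The lower flange rests on z = 0 and the three cylinders share a vertical axis.

C is an I-beam lying along x, 1183 mm long. Overall section height 213 mm. Two flanges 218 mm wide (y) and 9 mm thick, one on the floor and one at the top; a web 18 mm thick runs between them, centred on the flange width.

The spool is on top of the stool. The I-beam is on the floor beside the stool on its −y side.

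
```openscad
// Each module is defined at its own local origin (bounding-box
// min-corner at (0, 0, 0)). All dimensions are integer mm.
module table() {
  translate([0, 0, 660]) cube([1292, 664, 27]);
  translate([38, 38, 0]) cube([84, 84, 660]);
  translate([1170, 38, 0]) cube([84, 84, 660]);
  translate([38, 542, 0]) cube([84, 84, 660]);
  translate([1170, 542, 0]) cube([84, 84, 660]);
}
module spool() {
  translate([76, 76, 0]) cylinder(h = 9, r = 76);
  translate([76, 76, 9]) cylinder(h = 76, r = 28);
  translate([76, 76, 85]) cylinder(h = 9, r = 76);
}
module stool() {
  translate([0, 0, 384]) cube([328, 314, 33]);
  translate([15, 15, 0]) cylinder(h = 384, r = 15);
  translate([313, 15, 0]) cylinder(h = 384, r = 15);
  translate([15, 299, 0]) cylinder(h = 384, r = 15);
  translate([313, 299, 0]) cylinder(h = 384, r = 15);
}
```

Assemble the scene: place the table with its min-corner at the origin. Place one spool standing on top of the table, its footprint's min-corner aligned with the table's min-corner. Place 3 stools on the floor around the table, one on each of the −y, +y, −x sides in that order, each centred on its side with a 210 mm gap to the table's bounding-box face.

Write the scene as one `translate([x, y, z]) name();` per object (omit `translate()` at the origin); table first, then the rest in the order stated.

table();
translate([0, 0, 687]) spool();
translate([482, -524, 0]) stool();
translate([482, 874, 0]) stool();
translate([-538, 175, 0]) stool();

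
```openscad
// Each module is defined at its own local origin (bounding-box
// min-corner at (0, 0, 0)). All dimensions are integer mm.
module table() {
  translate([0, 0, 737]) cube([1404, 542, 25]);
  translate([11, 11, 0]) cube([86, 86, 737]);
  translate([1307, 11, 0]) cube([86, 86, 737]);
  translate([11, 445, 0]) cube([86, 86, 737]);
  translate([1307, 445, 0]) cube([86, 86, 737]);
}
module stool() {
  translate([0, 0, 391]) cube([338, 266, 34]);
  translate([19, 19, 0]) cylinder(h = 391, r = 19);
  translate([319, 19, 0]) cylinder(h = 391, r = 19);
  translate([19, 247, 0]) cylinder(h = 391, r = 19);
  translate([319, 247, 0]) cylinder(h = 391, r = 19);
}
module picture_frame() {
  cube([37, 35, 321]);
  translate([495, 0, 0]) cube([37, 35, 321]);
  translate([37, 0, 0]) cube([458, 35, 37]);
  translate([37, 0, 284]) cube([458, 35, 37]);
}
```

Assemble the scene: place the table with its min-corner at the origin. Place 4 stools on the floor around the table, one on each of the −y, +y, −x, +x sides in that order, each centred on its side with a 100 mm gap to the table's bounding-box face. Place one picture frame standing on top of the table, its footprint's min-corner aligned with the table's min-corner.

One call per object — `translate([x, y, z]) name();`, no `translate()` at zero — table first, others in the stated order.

table();
translate([533, -366, 0]) stool();
translate([533, 642, 0]) stool();
translate([-438, 138, 0]) stool();
translate([1504, 138, 0]) stool();
translate([0, 0, 762]) picture_frame();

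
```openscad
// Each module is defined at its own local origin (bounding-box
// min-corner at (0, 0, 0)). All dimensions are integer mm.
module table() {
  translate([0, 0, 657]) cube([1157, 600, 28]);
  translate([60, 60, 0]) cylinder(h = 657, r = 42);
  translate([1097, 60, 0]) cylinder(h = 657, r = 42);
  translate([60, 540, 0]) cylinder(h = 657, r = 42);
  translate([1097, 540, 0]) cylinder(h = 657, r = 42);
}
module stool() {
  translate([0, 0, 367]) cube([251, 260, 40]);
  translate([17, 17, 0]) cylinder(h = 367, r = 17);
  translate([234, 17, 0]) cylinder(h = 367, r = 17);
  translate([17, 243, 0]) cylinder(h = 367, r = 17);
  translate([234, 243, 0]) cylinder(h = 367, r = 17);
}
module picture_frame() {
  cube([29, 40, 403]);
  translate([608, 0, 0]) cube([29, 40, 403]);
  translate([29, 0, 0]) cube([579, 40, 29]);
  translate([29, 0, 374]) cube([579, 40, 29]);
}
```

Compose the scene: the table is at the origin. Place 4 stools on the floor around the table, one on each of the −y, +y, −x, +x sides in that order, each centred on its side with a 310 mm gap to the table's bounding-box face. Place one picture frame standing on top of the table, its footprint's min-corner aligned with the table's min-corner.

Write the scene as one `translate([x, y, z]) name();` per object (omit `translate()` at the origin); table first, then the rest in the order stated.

table();
translate([453, -570, 0]) stool();
translate([453, 910, 0]) stool();
translate([-561, 170, 0]) stool();
translate([1467, 170, 0]) stool();
translate([0, 0, 685]) picture_frame();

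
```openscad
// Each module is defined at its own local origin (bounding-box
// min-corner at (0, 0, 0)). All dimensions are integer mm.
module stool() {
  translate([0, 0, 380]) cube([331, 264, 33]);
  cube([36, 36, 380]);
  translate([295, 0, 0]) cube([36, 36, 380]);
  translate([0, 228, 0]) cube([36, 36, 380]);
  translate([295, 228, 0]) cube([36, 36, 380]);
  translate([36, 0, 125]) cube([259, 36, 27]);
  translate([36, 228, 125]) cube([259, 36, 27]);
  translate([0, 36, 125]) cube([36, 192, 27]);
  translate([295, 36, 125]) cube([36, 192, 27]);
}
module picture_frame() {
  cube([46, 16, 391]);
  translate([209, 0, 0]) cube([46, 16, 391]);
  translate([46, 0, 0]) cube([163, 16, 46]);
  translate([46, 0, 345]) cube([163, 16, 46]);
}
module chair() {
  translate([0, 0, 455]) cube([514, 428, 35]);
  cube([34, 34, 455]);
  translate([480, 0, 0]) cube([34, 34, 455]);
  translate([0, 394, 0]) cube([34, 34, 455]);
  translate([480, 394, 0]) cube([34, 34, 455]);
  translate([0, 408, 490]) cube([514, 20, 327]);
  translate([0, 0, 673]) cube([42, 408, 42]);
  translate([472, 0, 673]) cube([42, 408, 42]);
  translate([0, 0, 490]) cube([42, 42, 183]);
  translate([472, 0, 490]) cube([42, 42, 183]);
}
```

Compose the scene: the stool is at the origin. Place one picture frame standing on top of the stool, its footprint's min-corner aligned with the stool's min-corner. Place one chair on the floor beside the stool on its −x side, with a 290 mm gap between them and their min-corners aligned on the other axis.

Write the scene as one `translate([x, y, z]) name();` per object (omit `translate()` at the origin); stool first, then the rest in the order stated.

stool();
translate([0, 0, 413]) picture_frame();
translate([-804, 0, 0]) chair();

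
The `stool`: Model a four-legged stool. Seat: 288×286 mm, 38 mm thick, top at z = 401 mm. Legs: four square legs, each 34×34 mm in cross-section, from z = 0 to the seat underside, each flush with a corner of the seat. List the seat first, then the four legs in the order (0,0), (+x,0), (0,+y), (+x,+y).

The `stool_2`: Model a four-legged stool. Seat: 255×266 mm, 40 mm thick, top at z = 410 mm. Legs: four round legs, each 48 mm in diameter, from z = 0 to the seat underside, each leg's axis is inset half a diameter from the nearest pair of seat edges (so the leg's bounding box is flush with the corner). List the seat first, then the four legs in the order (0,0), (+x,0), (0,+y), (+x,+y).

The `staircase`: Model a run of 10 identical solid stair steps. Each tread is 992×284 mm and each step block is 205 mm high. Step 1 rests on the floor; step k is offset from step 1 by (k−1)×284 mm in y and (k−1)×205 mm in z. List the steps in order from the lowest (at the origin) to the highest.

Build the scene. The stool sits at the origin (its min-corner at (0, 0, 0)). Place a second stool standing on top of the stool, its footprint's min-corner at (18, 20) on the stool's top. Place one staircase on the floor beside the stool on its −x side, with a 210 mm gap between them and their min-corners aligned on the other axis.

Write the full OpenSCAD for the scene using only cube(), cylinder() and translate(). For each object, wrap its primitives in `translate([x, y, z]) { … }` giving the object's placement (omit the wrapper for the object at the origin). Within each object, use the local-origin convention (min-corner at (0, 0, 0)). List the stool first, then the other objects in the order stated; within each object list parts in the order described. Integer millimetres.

translate([0, 0, 363]) cube([288, 286, 38]);
cube([34, 34, 363]);
translate([254, 0, 0]) cube([34, 34, 363]);
translate([0, 252, 0]) cube([34, 34, 363]);
translate([254, 252, 0]) cube([34, 34, 363]);
translate([18, 20, 401]) {
  translate([0, 0, 370]) cube([255, 266, 40]);
  translate([24, 24, 0]) cylinder(h = 370, r = 24);
  translate([231, 24, 0]) cylinder(h = 370, r = 24);
  translate([24, 242, 0]) cylinder(h = 370, r = 24);
  translate([231, 242, 0]) cylinder(h = 370, r = 24);
}
translate([-1202, 0, 0]) {
  cube([992, 284, 205]);
  translate([0, 284, 205]) cube([992, 284, 205]);
  translate([0, 568, 410]) cube([992, 284, 205]);
  translate([0, 852, 615]) cube([992, 284, 205]);
  translate([0, 1136, 820]) cube([992, 284, 205]);
  translate([0, 1420, 1025]) cube([992, 284, 205]);
  translate([0, 1704, 1230]) cube([992, 284, 205]);
  translate([0, 1988, 1435]) cube([992, 284, 205]);
  translate([0, 2272, 1640]) cube([992, 284, 205]);
  translate([0, 2556, 1845]) cube([992, 284, 205]);
}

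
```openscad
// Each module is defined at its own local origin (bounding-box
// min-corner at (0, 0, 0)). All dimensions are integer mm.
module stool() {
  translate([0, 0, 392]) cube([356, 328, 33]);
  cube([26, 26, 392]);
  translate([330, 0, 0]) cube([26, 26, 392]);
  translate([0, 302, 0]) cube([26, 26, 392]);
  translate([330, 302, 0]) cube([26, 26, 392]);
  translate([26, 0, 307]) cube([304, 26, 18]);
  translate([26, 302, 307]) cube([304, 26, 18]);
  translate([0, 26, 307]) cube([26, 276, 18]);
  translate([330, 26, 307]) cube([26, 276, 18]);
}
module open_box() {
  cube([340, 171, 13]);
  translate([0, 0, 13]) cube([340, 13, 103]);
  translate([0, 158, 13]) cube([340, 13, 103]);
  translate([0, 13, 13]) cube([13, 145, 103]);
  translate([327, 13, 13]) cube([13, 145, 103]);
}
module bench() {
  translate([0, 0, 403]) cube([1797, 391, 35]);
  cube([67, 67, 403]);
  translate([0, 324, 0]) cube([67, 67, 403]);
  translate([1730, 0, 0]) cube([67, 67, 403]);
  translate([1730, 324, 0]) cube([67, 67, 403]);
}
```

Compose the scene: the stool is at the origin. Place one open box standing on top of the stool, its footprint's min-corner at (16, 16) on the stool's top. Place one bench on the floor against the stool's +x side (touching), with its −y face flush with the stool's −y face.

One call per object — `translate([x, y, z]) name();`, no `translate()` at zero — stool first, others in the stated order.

stool();
translate([16, 16, 425]) open_box();
translate([356, 0, 0]) bench();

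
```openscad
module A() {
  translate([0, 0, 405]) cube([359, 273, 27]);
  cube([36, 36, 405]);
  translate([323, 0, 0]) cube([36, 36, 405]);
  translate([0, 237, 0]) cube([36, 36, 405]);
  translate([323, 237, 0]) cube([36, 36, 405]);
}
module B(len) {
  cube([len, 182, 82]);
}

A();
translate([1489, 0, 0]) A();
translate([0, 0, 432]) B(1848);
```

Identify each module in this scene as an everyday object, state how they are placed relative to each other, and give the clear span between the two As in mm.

A is a stool. B is a beam. A beam spans the tops of two stools. The clear span between the two stools is 1130 mm.

Second stool starts at x = 1489; first ends at x = 359; clear span = 1489 − 359 = 1130 mm.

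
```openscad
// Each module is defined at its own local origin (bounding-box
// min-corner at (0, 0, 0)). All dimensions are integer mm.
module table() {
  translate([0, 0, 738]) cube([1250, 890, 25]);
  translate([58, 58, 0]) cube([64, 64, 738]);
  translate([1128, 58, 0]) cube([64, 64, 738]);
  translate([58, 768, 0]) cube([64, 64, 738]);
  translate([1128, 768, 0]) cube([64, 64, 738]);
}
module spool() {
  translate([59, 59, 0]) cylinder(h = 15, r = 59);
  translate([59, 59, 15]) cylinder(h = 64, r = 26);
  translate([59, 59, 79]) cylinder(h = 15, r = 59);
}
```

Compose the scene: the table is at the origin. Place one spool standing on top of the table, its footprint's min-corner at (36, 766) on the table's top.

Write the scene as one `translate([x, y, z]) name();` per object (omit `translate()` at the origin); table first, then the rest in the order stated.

table();
translate([36, 766, 763]) spool();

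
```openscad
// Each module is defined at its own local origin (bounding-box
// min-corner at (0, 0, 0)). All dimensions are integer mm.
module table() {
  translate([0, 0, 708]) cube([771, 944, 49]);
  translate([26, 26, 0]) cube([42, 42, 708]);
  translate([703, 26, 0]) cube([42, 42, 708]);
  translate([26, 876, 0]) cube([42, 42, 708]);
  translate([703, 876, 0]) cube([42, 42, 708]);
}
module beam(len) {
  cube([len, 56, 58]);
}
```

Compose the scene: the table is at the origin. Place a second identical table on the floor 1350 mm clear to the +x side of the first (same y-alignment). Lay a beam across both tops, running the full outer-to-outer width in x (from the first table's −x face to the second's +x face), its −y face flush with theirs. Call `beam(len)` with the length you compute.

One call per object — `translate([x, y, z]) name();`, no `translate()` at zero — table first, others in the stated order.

table();
translate([2121, 0, 0]) table();
translate([0, 0, 757]) beam(2892);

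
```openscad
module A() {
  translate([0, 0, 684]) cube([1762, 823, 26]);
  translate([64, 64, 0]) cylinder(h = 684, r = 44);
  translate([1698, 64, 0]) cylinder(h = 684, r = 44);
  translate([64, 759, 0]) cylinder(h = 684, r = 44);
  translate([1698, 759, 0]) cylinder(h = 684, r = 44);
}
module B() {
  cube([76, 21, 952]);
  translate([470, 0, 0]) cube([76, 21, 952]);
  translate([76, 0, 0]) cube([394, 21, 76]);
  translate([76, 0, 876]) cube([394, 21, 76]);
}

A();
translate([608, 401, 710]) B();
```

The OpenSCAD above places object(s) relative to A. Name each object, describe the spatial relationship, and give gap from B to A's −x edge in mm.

The picture frame's min-x is at 608; the table's min-x is 0; gap = 608 mm.

A is a table. B is a picture frame. The picture frame is on top of the table, centred. The gap from the picture frame to the table's −x edge is 608 mm.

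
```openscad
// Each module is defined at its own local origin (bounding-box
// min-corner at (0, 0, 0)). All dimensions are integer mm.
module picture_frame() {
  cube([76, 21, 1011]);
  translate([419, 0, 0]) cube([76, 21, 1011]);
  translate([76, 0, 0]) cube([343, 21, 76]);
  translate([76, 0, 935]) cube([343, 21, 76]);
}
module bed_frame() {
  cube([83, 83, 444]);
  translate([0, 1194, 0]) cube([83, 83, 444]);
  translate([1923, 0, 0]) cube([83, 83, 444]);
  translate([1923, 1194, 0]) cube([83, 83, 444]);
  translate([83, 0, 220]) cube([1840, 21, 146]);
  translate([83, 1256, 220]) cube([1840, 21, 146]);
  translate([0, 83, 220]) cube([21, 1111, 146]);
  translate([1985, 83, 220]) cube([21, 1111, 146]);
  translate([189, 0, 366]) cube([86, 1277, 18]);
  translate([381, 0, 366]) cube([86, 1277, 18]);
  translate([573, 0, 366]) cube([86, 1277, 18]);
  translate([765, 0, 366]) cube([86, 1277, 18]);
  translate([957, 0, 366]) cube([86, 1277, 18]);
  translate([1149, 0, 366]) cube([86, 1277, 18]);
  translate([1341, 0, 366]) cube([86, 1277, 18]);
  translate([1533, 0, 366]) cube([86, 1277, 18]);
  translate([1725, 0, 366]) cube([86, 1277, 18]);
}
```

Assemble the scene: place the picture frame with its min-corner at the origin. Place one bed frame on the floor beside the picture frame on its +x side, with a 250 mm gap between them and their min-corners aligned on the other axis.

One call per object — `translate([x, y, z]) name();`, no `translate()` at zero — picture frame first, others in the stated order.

picture_frame();
translate([745, 0, 0]) bed_frame();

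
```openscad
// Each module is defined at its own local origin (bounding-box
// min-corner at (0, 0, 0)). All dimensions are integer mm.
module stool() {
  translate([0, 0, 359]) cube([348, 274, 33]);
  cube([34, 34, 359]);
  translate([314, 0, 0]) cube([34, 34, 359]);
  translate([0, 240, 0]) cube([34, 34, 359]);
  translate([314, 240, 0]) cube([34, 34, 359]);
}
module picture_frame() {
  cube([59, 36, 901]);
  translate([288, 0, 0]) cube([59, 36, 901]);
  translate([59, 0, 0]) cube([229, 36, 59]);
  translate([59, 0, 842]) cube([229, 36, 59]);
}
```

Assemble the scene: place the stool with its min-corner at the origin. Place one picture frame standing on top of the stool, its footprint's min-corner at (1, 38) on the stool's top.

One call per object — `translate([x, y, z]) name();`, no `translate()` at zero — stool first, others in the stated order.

stool();
translate([1, 38, 392]) picture_frame();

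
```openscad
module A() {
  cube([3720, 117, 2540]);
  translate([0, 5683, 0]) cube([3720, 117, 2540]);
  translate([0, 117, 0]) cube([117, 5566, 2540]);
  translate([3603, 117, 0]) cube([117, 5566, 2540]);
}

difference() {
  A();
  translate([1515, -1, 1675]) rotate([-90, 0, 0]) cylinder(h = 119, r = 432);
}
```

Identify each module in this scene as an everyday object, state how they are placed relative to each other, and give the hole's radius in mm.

The subtracted cylinder has r = 432 mm.

A is a house frame. The house frame has a circular hole through its front wall. The hole's radius is 432 mm.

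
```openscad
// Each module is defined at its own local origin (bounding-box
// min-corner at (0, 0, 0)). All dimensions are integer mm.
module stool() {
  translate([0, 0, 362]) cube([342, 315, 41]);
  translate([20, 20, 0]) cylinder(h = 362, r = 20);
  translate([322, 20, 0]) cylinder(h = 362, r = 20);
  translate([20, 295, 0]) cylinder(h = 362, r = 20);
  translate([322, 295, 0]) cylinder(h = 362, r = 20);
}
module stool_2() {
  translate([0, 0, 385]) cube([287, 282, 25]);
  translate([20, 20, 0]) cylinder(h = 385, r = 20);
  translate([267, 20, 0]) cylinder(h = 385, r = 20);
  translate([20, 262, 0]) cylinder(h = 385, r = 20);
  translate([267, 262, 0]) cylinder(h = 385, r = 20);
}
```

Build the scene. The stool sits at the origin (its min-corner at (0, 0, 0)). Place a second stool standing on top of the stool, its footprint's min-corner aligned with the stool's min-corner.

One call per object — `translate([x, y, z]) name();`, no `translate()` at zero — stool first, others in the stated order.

stool();
translate([0, 0, 403]) stool_2();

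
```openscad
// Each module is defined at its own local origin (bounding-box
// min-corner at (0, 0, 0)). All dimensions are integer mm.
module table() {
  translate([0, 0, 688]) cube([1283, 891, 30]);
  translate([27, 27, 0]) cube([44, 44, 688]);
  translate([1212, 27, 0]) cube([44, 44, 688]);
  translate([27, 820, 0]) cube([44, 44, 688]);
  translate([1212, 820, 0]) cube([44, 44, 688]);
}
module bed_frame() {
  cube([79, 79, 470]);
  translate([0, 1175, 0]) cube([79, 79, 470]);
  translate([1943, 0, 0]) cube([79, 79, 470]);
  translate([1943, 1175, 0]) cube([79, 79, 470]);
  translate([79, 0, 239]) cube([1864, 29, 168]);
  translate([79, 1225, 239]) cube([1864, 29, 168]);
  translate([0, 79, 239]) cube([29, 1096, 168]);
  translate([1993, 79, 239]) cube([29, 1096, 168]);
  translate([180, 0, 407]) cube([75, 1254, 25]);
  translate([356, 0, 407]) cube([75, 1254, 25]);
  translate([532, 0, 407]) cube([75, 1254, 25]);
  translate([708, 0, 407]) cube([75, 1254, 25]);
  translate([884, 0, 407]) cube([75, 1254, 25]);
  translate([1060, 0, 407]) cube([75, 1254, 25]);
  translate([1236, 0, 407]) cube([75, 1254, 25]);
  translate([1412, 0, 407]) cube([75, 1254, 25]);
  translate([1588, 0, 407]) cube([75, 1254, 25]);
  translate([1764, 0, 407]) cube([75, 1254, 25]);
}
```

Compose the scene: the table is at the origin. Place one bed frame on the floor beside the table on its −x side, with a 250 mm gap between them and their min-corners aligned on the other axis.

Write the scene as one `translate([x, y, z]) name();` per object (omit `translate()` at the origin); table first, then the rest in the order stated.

table();
translate([-2272, 0, 0]) bed_frame();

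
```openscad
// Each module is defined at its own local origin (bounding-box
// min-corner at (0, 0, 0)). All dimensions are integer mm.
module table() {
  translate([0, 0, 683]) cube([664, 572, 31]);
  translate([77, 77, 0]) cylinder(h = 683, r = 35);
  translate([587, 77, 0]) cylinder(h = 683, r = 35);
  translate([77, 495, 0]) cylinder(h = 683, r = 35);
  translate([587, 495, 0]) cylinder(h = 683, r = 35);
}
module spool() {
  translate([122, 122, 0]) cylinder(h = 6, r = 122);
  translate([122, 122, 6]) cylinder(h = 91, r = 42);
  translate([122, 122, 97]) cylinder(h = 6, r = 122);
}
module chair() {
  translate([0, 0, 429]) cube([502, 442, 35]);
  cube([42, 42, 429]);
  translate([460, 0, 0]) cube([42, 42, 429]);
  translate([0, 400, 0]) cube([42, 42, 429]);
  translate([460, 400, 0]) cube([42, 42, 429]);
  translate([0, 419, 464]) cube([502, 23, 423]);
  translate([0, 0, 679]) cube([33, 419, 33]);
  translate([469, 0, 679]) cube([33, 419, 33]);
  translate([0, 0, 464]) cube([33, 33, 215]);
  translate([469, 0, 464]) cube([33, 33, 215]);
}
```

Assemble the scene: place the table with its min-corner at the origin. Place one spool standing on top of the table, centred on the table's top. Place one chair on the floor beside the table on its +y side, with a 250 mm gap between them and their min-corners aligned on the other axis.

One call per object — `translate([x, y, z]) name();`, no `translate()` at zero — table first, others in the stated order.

table();
translate([210, 164, 714]) spool();
translate([0, 822, 0]) chair();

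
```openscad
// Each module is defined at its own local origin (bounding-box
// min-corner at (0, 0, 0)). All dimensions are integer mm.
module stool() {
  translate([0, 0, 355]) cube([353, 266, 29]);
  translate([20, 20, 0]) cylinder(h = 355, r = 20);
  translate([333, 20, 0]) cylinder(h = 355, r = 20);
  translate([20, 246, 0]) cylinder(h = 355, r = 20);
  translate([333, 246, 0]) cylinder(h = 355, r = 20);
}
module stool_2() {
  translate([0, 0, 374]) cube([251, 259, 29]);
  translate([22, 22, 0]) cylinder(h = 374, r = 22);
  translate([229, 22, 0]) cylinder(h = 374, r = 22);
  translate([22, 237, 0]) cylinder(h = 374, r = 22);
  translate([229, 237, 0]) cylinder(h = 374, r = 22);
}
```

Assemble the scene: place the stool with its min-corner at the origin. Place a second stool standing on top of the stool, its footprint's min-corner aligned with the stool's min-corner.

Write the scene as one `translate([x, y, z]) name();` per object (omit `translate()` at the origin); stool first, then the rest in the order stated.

stool();
translate([0, 0, 384]) stool_2();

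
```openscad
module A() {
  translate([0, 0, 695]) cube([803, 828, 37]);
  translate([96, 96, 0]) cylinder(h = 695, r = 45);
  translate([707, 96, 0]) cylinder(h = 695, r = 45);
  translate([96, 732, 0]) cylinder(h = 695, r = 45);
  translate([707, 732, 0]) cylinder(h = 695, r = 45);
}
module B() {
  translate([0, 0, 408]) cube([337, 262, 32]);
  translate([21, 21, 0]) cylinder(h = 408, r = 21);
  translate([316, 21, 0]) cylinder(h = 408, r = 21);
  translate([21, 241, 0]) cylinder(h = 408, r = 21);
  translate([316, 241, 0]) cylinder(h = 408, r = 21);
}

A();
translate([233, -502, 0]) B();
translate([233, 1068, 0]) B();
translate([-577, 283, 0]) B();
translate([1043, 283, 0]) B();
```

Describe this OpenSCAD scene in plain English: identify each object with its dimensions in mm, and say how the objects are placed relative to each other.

A is a table: top 803 mm (x) × 828 mm (y), 37 mm thick, upper face at z = 732 mm, on four round legs of 90 mm diameter, each leg's bounding box inset 51 mm from the nearest pair of top edges, running from z = 0 to the bottom of the top.

B is a four-legged stool. The seat is a 337×262×32 mm slab whose top surface is at z = 440 mm; four round legs, each 42 mm in diameter, run from the floor (z = 0) to the underside of the seat, each leg's axis is inset half a diameter from the nearest pair of seat edges (so the leg's bounding box is flush with the corner).

Four stools sit around the table at the −y, +y, −x, +x sides.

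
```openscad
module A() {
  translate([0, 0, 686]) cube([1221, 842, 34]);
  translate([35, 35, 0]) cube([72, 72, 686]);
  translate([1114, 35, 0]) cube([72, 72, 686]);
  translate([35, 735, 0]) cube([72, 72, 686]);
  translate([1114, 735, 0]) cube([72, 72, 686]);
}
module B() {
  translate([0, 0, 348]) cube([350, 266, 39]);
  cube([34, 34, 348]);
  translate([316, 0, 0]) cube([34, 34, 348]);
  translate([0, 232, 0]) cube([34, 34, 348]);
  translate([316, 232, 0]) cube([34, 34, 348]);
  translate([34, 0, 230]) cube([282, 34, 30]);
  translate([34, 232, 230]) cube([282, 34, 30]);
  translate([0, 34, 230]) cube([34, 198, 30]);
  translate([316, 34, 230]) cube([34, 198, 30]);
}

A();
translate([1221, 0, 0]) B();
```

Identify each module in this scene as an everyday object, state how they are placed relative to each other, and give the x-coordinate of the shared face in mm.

A is a table. B is a stool. The stool is against the table's +x side, with their −y faces flush. The x-coordinate of the shared face is 1221 mm.

The table's +x face and the stool's −x face are both at x = 1221 mm.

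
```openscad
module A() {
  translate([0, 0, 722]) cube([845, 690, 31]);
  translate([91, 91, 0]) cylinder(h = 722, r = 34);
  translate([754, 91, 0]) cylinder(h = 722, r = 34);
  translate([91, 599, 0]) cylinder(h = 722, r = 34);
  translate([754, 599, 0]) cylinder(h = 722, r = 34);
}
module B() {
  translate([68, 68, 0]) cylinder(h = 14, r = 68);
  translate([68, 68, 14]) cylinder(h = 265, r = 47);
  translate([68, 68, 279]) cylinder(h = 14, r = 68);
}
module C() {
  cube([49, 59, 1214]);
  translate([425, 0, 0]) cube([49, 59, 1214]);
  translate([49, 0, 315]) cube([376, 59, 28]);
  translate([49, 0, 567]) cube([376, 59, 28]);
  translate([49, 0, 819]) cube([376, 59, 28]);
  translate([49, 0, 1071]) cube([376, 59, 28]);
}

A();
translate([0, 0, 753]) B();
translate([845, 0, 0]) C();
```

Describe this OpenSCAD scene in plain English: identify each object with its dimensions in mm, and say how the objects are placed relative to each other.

A is a table with a 845×690 mm rectangular top, 31 mm thick, top surface at z = 753 mm, supported by four round legs of 68 mm diameter, each leg's bounding box inset 57 mm from the nearest pair of top edges, running from the floor.

B is a spool: two coaxial disc flanges of radius 68 mm and thickness 14 mm, joined by a core cylinder of radius 47 mm and height 265 mm. The lower flange rests on z = 0 and the three cylinders share a vertical axis.

C is a wooden ladder with two side rails of 49×59 mm section and 1214 mm height, set 474 mm apart overall. Between them run 4 rectangular rungs (59 mm deep, 28 mm thick), front faces flush with the rails' −y face. The bottom of the first rung is 315 mm above the floor and each subsequent rung is 252 mm higher than the one below.

The spool is on top of the table. The ladder is against the table's +x side, with their −y faces flush.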